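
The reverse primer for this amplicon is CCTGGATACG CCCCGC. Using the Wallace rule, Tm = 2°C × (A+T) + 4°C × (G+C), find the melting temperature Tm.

56°C

Counting bases: T=2, C=8, A=2, G=4
AT pairs contribute 4, GC pairs contribute 12.
Tm = 2×4 + 4×12 = 56°C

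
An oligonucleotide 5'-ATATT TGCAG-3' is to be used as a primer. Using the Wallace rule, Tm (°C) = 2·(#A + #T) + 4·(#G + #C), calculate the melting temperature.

26°C

Counting bases: A=3, C=1, T=4, G=2
A+T = 7, G+C = 3
Tm = 4·3 + 2·7 = 12 + 14 = 26°C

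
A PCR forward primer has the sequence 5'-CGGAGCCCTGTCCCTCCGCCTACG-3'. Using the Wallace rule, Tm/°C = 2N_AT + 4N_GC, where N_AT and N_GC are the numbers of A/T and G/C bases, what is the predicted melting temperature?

84°C

C=12, T=4, G=6, A=2
So N_AT = 6 and N_GC = 18.
Tm = 2×6 + 4×18 = 84°C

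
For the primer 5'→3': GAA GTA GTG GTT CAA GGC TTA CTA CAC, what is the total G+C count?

Base counts: G=7, T=7, A=8, C=5
G+C = 7 + 5 = 12

12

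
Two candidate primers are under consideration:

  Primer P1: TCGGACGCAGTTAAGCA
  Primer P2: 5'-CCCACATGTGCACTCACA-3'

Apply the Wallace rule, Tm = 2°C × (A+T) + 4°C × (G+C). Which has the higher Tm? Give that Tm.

Primer P2, 56°C

Primer P1: A+T=8, G+C=9 → Tm = 2(8)+4(9) = 52°C
Primer P2: A+T=8, G+C=10 → Tm = 2(8)+4(10) = 56°C
52°C vs 56°C → primer P2 is higher.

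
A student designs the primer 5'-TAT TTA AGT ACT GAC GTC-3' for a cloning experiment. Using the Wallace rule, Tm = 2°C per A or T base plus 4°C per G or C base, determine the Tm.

Scanning the sequence gives A=5, C=3, T=7, G=3.
So N_AT = 12 and N_GC = 6.
Tm = 4·6 + 2·12 = 24 + 24 = 48°C

48°C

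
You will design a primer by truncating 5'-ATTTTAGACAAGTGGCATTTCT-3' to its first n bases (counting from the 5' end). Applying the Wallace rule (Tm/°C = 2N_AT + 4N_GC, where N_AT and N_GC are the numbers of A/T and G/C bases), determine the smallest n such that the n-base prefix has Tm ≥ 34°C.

First 13 bases: ATTTTAGACAAGT → Tm = 32°C (< 34°C)
First 14 bases: ATTTTAGACAAGTG → Tm = 36°C (≥ 34°C)
Since every base adds ≥2°C, Tm only increases with n, so the threshold is first crossed at n = 14.

n = 14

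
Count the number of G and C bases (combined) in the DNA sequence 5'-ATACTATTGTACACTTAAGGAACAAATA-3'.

7

Base counts: G=3, C=4, A=13, T=8
Total G or C: 3 + 4 = 7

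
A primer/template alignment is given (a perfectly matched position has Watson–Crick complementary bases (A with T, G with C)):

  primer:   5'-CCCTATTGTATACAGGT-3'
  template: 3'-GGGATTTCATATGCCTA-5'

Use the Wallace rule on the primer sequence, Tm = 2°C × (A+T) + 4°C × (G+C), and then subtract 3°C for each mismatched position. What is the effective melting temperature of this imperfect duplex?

Primer base counts: A=4, T=6, G=3, C=4 → A+T=10, G+C=7
Perfect-match Tm = 2(10) + 4(7) = 20 + 28 = 48°C
Mismatches (positions where the bases are not complementary): 4 (at positions 6, 7, 14, 16)
Effective Tm = 48 − 4×3 = 48 − 12 = 36°C

36°C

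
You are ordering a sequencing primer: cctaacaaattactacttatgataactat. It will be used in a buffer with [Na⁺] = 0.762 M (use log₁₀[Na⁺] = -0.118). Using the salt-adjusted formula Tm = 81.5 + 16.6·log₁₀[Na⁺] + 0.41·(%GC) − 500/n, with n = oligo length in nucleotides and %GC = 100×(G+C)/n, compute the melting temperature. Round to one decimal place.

72.2°C

Length n = 29. G=1, C=6, T=10, A=12
G+C = 7, so %GC = 7/29 × 100 = 24.138%
Salt term: 16.6 × (-0.118) = -1.959
GC term: 0.41 × 24.138 = 9.897; length term: −500/29 = −17.241
Tm = 81.5 + (-1.959) + 9.897 − 17.241 = 72.197 → 72.2°C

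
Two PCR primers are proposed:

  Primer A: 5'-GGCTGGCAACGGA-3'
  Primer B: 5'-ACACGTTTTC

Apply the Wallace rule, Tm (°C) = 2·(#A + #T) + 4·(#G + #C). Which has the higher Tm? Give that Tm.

Primer A: A+T=4, G+C=9 → Tm = 2(4)+4(9) = 44°C
Primer B: A+T=6, G+C=4 → Tm = 2(6)+4(4) = 28°C
44°C vs 28°C → primer A is higher.

Primer A, 44°C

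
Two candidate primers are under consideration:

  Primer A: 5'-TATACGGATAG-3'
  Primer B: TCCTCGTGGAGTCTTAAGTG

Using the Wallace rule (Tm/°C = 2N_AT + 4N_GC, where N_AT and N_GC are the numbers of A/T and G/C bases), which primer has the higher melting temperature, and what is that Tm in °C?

Primer B, 60°C

Primer A: A+T=7, G+C=4 → Tm = 2(7)+4(4) = 30°C
Primer B: A+T=10, G+C=10 → Tm = 2(10)+4(10) = 60°C
30°C vs 60°C → primer B is higher.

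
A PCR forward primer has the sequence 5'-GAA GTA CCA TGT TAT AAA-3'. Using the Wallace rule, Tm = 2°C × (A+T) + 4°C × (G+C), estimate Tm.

Base counts: T=5, C=2, A=8, G=3
AT pairs contribute 13, GC pairs contribute 5.
Tm = 2×13 + 4×5 = 46°C

46°C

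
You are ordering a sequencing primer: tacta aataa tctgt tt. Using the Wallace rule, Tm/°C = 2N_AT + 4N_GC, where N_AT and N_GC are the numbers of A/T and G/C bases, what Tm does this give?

Counting bases: C=2, T=8, G=1, A=6
A+T = 14, G+C = 3
Tm = 2×14 + 4×3 = 40°C

40°C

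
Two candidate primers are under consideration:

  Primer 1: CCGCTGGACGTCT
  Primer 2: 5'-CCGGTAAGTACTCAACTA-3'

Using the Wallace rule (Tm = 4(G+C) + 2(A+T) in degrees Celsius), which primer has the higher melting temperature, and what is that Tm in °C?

Primer 2, 52°C

Primer 1: A+T=4, G+C=9 → Tm = 2(4)+4(9) = 44°C
Primer 2: A+T=10, G+C=8 → Tm = 2(10)+4(8) = 52°C
44°C vs 52°C → primer 2 is higher.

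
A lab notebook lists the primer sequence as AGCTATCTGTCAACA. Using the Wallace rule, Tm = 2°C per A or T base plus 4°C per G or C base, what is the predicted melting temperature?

42°C

C=4, G=2, T=4, A=5
AT pairs contribute 9, GC pairs contribute 6.
Tm = 2×9 + 4×6 = 42°C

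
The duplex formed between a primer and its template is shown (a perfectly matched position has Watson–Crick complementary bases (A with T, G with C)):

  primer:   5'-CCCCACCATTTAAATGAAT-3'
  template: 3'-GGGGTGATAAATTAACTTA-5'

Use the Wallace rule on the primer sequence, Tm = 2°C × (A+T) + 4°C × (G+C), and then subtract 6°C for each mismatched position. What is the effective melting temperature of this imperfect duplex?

40°C

Primer base counts: A=7, T=5, G=1, C=6 → A+T=12, G+C=7
Perfect-match Tm = 2(12) + 4(7) = 24 + 28 = 52°C
Mismatches (positions where the bases are not complementary): 2 (at positions 7, 14)
Effective Tm = 52 − 2×6 = 52 − 12 = 40°C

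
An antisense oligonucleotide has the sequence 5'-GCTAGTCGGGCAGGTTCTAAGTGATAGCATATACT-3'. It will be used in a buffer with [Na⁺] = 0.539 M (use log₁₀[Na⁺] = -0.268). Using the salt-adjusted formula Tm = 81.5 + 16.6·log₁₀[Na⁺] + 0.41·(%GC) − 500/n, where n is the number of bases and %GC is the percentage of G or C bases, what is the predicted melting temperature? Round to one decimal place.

81.5°C

Length n = 35. Counting bases: C=6, T=10, G=10, A=9
G+C = 16, so %GC = 16/35 × 100 = 45.714%
Salt term: 16.6 × (-0.268) = -4.449
GC term: 0.41 × 45.714 = 18.743; length term: −500/35 = −14.286
Tm = 81.5 + (-4.449) + 18.743 − 14.286 = 81.508 → 81.5°C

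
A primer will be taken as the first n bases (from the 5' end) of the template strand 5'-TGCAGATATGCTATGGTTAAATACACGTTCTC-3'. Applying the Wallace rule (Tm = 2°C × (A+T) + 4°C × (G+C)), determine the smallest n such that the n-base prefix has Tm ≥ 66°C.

First 24 bases: TGCAGATATGCTATGGTTAAATAC → Tm = 64°C (< 66°C)
First 25 bases: TGCAGATATGCTATGGTTAAATACA → Tm = 66°C (≥ 66°C)
Since every base adds ≥2°C, Tm only increases with n, so the threshold is first crossed at n = 25.

n = 25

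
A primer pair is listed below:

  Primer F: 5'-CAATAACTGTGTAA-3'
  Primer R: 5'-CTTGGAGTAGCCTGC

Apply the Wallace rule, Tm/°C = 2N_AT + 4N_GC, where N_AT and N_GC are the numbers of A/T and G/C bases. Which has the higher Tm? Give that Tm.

Primer F: A+T=10, G+C=4 → Tm = 2(10)+4(4) = 36°C
Primer R: A+T=6, G+C=9 → Tm = 2(6)+4(9) = 48°C
36°C vs 48°C → primer R is higher.

Primer R, 48°C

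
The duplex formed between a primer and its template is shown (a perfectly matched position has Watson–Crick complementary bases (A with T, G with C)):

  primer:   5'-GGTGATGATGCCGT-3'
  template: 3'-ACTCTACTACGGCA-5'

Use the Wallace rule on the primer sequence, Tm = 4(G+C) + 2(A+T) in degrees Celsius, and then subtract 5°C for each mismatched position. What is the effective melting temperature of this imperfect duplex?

Primer base counts: A=2, T=4, G=6, C=2 → A+T=6, G+C=8
Perfect-match Tm = 2(6) + 4(8) = 12 + 32 = 44°C
Mismatches (positions where the bases are not complementary): 2 (at positions 1, 3)
Effective Tm = 44 − 2×5 = 44 − 10 = 34°C

34°C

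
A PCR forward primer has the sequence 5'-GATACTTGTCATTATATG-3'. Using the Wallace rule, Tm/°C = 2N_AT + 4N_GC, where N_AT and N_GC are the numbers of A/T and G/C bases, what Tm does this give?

Base counts: G=3, A=5, T=8, C=2
A+T = 13, G+C = 5
Tm = 4·5 + 2·13 = 20 + 26 = 46°C

46°C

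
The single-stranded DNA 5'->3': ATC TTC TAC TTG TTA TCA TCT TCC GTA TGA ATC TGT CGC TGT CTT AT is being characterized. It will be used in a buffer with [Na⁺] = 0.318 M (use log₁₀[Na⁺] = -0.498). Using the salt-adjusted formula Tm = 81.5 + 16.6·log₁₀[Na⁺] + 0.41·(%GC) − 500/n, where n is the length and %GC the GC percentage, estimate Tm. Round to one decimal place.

77.4°C

Length n = 47. Scanning the sequence gives C=11, A=8, T=22, G=6.
G+C = 17, so %GC = 17/47 × 100 = 36.17%
Salt term: 16.6 × (-0.498) = -8.267
GC term: 0.41 × 36.17 = 14.83; length term: −500/47 = −10.638
Tm = 81.5 + (-8.267) + 14.83 − 10.638 = 77.425 → 77.4°C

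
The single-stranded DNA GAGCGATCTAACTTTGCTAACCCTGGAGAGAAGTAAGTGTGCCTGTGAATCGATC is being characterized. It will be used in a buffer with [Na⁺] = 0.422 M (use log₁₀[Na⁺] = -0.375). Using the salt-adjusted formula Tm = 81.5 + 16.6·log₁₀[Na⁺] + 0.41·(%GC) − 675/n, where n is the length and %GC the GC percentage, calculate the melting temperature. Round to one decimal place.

Length n = 55. Scanning the sequence gives C=11, T=14, G=15, A=15.
G+C = 26, so %GC = 26/55 × 100 = 47.273%
Salt term: 16.6 × (-0.375) = -6.225
GC term: 0.41 × 47.273 = 19.382; length term: −675/55 = −12.273
Tm = 81.5 + (-6.225) + 19.382 − 12.273 = 82.384 → 82.4°C

82.4°C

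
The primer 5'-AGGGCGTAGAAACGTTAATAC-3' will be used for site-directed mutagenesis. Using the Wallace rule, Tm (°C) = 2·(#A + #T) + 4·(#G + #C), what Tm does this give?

60°C

Base counts: C=3, T=4, A=8, G=6
A+T = 12, G+C = 9
Tm = 4·9 + 2·12 = 36 + 24 = 60°C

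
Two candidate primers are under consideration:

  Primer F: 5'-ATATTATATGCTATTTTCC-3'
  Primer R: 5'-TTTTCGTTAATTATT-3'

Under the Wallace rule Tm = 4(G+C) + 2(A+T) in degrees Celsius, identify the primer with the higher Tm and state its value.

Primer F: A+T=15, G+C=4 → Tm = 2(15)+4(4) = 46°C
Primer R: A+T=13, G+C=2 → Tm = 2(13)+4(2) = 34°C
46°C vs 34°C → primer F is higher.

Primer F, 46°C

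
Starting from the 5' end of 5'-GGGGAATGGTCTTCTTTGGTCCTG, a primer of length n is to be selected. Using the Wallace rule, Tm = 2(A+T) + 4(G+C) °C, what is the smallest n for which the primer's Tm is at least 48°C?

n = 16

First 15 bases: GGGGAATGGTCTTCT → Tm = 46°C (< 48°C)
First 16 bases: GGGGAATGGTCTTCTT → Tm = 48°C (≥ 48°C)
Each additional base adds 2°C (A/T) or 4°C (G/C), so Tm is non-decreasing in n; n = 16 is the first length to reach 48°C.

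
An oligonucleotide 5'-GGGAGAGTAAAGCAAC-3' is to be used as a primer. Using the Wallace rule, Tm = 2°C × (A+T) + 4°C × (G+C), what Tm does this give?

Counting bases: A=7, C=2, T=1, G=6
AT pairs contribute 8, GC pairs contribute 8.
Tm = 4·8 + 2·8 = 32 + 16 = 48°C

48°C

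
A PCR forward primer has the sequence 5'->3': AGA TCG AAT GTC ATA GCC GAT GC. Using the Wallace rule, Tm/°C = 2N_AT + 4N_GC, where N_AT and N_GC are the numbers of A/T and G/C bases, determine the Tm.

68°C

Counting bases: T=5, A=7, C=5, G=6
So N_AT = 12 and N_GC = 11.
Tm = 4·11 + 2·12 = 44 + 24 = 68°C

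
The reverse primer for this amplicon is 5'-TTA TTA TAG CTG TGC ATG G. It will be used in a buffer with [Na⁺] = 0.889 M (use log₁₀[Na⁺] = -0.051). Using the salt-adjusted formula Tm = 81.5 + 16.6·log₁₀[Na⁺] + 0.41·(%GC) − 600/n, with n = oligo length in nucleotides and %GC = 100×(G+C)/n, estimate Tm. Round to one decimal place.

64.2°C

Length n = 19. Base counts: A=4, C=2, T=8, G=5
G+C = 7, so %GC = 7/19 × 100 = 36.842%
Salt term: 16.6 × (-0.051) = -0.847
GC term: 0.41 × 36.842 = 15.105; length term: −600/19 = −31.579
Tm = 81.5 + (-0.847) + 15.105 − 31.579 = 64.179 → 64.2°C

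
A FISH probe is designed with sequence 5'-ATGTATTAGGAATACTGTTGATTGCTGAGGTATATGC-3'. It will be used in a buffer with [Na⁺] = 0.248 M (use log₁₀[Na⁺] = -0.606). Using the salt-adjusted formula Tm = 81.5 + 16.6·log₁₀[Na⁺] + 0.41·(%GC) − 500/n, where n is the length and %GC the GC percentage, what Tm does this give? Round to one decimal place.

Length n = 37. C=3, G=10, A=10, T=14
G+C = 13, so %GC = 13/37 × 100 = 35.135%
Salt term: 16.6 × (-0.606) = -10.06
GC term: 0.41 × 35.135 = 14.405; length term: −500/37 = −13.514
Tm = 81.5 + (-10.06) + 14.405 − 13.514 = 72.331 → 72.3°C

72.3°C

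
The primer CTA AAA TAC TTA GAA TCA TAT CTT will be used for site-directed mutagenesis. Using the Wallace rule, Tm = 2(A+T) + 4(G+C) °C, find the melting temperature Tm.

58°C

T=9, C=4, A=10, G=1
So N_AT = 19 and N_GC = 5.
Tm = 2×19 + 4×5 = 58°C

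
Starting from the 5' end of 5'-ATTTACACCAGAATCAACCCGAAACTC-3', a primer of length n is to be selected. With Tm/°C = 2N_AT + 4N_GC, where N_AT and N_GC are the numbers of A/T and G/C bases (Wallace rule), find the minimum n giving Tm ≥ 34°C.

First 12 bases: ATTTACACCAGA → Tm = 32°C (< 34°C)
First 13 bases: ATTTACACCAGAA → Tm = 34°C (≥ 34°C)
Since every base adds ≥2°C, Tm only increases with n, so the threshold is first crossed at n = 13.

n = 13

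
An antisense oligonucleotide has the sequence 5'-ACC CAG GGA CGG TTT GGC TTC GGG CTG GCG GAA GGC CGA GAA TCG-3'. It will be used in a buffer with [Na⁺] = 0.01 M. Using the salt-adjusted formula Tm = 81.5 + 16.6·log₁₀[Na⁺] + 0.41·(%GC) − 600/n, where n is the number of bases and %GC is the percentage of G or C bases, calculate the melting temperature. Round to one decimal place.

62.3°C

Length n = 45. Counting bases: G=19, C=11, T=7, A=8
G+C = 30, so %GC = 30/45 × 100 = 66.667%
Salt term: 16.6 × (-2) = -33.2
GC term: 0.41 × 66.667 = 27.333; length term: −600/45 = −13.333
Tm = 81.5 + (-33.2) + 27.333 − 13.333 = 62.3 → 62.3°C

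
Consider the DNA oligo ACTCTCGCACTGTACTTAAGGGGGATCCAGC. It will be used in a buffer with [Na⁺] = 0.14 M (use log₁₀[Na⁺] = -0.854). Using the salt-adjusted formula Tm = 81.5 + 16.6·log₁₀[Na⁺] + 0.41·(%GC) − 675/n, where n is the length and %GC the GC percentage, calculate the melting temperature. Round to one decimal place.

68.0°C

Length n = 31. Base counts: C=9, A=7, T=7, G=8
G+C = 17, so %GC = 17/31 × 100 = 54.839%
Salt term: 16.6 × (-0.854) = -14.176
GC term: 0.41 × 54.839 = 22.484; length term: −675/31 = −21.774
Tm = 81.5 + (-14.176) + 22.484 − 21.774 = 68.034 → 68.0°C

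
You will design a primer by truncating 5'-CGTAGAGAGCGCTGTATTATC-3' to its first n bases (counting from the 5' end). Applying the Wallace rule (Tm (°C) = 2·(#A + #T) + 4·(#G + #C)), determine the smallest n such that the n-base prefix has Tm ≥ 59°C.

n = 21

First 20 bases: CGTAGAGAGCGCTGTATTAT → Tm = 58°C (< 59°C)
First 21 bases: CGTAGAGAGCGCTGTATTATC → Tm = 62°C (≥ 59°C)
Since every base adds ≥2°C, Tm only increases with n, so the threshold is first crossed at n = 21.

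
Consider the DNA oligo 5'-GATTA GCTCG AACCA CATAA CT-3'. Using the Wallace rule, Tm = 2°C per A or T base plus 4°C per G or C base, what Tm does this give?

Scanning the sequence gives C=6, G=3, T=5, A=8.
So N_AT = 13 and N_GC = 9.
Tm = 2×13 + 4×9 = 62°C

62°C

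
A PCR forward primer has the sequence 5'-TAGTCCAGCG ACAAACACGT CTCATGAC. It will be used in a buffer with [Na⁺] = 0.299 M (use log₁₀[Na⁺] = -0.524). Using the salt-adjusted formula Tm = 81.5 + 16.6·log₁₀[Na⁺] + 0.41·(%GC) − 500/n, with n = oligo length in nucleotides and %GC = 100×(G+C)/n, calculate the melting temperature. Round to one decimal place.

Length n = 28. Counting bases: C=9, G=5, A=9, T=5
G+C = 14, so %GC = 14/28 × 100 = 50%
Salt term: 16.6 × (-0.524) = -8.698
GC term: 0.41 × 50 = 20.5; length term: −500/28 = −17.857
Tm = 81.5 + (-8.698) + 20.5 − 17.857 = 75.445 → 75.4°C

75.4°C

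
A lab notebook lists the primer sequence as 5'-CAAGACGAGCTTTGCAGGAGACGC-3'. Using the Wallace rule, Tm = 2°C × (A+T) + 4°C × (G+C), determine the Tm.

76°C

Scanning the sequence gives T=3, G=8, C=6, A=7.
So N_AT = 10 and N_GC = 14.
Tm = 2(10) + 4(14) = 20 + 56 = 76°C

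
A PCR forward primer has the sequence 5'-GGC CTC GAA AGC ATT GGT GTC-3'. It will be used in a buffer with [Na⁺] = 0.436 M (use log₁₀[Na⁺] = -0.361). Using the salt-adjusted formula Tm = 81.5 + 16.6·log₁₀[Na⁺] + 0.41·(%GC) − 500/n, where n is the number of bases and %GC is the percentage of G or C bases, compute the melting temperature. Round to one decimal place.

Length n = 21. Counting bases: C=5, T=5, G=7, A=4
G+C = 12, so %GC = 12/21 × 100 = 57.143%
Salt term: 16.6 × (-0.361) = -5.993
GC term: 0.41 × 57.143 = 23.429; length term: −500/21 = −23.81
Tm = 81.5 + (-5.993) + 23.429 − 23.81 = 75.126 → 75.1°C

75.1°C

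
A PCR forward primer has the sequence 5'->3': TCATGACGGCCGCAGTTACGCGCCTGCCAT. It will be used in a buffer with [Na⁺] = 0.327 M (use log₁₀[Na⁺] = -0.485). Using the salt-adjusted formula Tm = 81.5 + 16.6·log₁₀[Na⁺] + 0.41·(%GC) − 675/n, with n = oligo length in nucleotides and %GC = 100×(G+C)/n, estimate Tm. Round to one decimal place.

Length n = 30. Base counts: G=8, A=5, T=6, C=11
G+C = 19, so %GC = 19/30 × 100 = 63.333%
Salt term: 16.6 × (-0.485) = -8.051
GC term: 0.41 × 63.333 = 25.967; length term: −675/30 = −22.5
Tm = 81.5 + (-8.051) + 25.967 − 22.5 = 76.916 → 76.9°C

76.9°C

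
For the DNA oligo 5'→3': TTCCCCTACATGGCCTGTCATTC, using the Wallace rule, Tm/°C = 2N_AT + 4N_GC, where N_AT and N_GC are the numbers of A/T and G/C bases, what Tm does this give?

70°C

Base counts: A=3, T=8, C=9, G=3
So N_AT = 11 and N_GC = 12.
Tm = 2(11) + 4(12) = 22 + 48 = 70°C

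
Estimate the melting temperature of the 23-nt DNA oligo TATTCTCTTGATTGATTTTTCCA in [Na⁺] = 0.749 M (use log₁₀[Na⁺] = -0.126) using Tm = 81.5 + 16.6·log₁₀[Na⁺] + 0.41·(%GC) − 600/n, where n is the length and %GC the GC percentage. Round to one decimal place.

64.0°C

Length n = 23. C=4, G=2, A=4, T=13
G+C = 6, so %GC = 6/23 × 100 = 26.087%
Salt term: 16.6 × (-0.126) = -2.092
GC term: 0.41 × 26.087 = 10.696; length term: −600/23 = −26.087
Tm = 81.5 + (-2.092) + 10.696 − 26.087 = 64.017 → 64.0°C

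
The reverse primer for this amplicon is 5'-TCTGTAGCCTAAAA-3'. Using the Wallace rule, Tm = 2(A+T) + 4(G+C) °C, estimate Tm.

Scanning the sequence gives C=3, A=5, T=4, G=2.
AT pairs contribute 9, GC pairs contribute 5.
Tm = 4·5 + 2·9 = 20 + 18 = 38°C

38°C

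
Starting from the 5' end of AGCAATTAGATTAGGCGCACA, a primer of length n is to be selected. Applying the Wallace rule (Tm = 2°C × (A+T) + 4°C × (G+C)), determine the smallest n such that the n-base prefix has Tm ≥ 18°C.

First 6 bases: AGCAAT → Tm = 16°C (< 18°C)
First 7 bases: AGCAATT → Tm = 18°C (≥ 18°C)
Each additional base adds 2°C (A/T) or 4°C (G/C), so Tm is non-decreasing in n; n = 7 is the first length to reach 18°C.

n = 7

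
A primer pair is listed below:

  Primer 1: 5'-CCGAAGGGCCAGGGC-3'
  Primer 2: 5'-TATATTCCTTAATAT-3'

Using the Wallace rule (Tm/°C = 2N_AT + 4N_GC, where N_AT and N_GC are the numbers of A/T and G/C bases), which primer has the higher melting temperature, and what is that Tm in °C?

Primer 1, 54°C

Primer 1: A+T=3, G+C=12 → Tm = 2(3)+4(12) = 54°C
Primer 2: A+T=13, G+C=2 → Tm = 2(13)+4(2) = 34°C
54°C vs 34°C → primer 1 is higher.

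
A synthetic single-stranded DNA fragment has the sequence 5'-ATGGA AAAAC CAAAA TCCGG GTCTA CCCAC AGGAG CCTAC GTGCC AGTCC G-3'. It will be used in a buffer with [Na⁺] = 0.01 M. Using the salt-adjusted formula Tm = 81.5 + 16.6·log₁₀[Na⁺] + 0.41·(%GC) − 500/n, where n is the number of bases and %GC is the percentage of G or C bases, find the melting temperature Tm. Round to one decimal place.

61.0°C

Length n = 51. Scanning the sequence gives T=7, C=16, G=12, A=16.
G+C = 28, so %GC = 28/51 × 100 = 54.902%
Salt term: 16.6 × (-2) = -33.2
GC term: 0.41 × 54.902 = 22.51; length term: −500/51 = −9.804
Tm = 81.5 + (-33.2) + 22.51 − 9.804 = 61.006 → 61.0°C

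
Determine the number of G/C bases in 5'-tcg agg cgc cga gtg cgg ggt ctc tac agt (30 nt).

20

Counting bases: A=4, C=8, G=12, T=6
Total G or C: 12 + 8 = 20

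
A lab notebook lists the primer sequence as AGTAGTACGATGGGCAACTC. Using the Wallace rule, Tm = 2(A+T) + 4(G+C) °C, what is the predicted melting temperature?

60°C

Base counts: A=6, C=4, T=4, G=6
So N_AT = 10 and N_GC = 10.
Tm = 2×10 + 4×10 = 60°C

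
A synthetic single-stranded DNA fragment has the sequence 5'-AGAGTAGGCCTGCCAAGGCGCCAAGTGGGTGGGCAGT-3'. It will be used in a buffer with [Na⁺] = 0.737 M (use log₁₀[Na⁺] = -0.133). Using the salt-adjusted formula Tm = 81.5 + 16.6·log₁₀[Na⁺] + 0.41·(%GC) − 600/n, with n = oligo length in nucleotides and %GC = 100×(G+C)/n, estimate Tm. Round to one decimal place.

89.7°C

Length n = 37. Scanning the sequence gives G=16, T=5, C=8, A=8.
G+C = 24, so %GC = 24/37 × 100 = 64.865%
Salt term: 16.6 × (-0.133) = -2.208
GC term: 0.41 × 64.865 = 26.595; length term: −600/37 = −16.216
Tm = 81.5 + (-2.208) + 26.595 − 16.216 = 89.671 → 89.7°C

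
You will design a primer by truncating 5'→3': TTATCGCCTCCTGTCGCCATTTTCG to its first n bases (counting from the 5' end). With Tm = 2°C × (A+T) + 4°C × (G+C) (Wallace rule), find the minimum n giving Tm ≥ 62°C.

n = 20

First 19 bases: TTATCGCCTCCTGTCGCCA → Tm = 60°C (< 62°C)
First 20 bases: TTATCGCCTCCTGTCGCCAT → Tm = 62°C (≥ 62°C)
Each additional base adds 2°C (A/T) or 4°C (G/C), so Tm is non-decreasing in n; n = 20 is the first length to reach 62°C.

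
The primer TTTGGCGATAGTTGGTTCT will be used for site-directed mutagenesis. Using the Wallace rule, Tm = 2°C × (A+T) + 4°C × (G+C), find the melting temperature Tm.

Scanning the sequence gives T=9, G=6, C=2, A=2.
AT pairs contribute 11, GC pairs contribute 8.
Tm = 4·8 + 2·11 = 32 + 22 = 54°C

54°C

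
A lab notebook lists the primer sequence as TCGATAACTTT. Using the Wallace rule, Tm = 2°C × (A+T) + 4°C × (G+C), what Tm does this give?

Counting bases: C=2, T=5, G=1, A=3
So N_AT = 8 and N_GC = 3.
Tm = 2×8 + 4×3 = 28°C

28°C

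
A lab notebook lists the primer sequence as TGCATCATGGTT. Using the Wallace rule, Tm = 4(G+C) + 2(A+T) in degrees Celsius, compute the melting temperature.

34°C

C=2, G=3, A=2, T=5
AT pairs contribute 7, GC pairs contribute 5.
Tm = 2(7) + 4(5) = 14 + 20 = 34°C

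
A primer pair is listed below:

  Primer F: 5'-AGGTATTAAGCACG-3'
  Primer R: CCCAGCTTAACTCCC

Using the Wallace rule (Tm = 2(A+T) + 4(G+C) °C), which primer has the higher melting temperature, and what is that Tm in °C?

Primer F: A+T=8, G+C=6 → Tm = 2(8)+4(6) = 40°C
Primer R: A+T=6, G+C=9 → Tm = 2(6)+4(9) = 48°C
40°C vs 48°C → primer R is higher.

Primer R, 48°C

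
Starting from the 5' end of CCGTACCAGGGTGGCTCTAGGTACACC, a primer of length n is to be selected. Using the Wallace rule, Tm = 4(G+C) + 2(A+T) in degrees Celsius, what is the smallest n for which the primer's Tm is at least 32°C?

n = 10

First 9 bases: CCGTACCAG → Tm = 30°C (< 32°C)
First 10 bases: CCGTACCAGG → Tm = 34°C (≥ 32°C)
Since every base adds ≥2°C, Tm only increases with n, so the threshold is first crossed at n = 10.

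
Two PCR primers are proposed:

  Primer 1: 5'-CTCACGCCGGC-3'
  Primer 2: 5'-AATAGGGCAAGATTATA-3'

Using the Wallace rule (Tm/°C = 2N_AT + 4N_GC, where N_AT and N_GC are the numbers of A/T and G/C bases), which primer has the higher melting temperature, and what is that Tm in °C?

Primer 1: A+T=2, G+C=9 → Tm = 2(2)+4(9) = 40°C
Primer 2: A+T=12, G+C=5 → Tm = 2(12)+4(5) = 44°C
40°C vs 44°C → primer 2 is higher.

Primer 2, 44°C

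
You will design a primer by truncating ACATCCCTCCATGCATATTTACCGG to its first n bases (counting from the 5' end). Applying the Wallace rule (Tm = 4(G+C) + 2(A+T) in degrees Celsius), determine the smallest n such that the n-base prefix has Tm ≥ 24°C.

n = 8

First 7 bases: ACATCCC → Tm = 22°C (< 24°C)
First 8 bases: ACATCCCT → Tm = 24°C (≥ 24°C)
Each additional base adds 2°C (A/T) or 4°C (G/C), so Tm is non-decreasing in n; n = 8 is the first length to reach 24°C.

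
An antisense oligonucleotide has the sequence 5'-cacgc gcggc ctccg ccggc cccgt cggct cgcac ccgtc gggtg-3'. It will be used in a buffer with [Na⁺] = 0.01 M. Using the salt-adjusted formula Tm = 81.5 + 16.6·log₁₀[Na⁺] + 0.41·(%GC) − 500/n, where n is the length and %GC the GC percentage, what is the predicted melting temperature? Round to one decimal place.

71.8°C

Length n = 45. Counting bases: C=22, T=5, A=2, G=16
G+C = 38, so %GC = 38/45 × 100 = 84.444%
Salt term: 16.6 × (-2) = -33.2
GC term: 0.41 × 84.444 = 34.622; length term: −500/45 = −11.111
Tm = 81.5 + (-33.2) + 34.622 − 11.111 = 71.811 → 71.8°C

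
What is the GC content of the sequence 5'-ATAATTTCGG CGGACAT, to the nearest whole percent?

Scanning the sequence gives A=5, G=4, C=3, T=5.
G+C = 4 + 3 = 7 out of 17 bases
%GC = 7/17 × 100 = 41.18% ≈ 41%

41%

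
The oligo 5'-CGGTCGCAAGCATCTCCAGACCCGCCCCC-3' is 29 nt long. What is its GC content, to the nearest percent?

G=6, C=15, T=3, A=5
G+C = 6 + 15 = 21 out of 29 bases
%GC = 21/29 × 100 = 72.41% ≈ 72%

72%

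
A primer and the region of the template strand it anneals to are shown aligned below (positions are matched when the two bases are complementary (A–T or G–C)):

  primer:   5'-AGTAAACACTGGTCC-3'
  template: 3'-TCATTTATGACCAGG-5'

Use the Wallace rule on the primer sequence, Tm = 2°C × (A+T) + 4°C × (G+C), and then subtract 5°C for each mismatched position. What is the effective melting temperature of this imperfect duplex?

39°C

Primer base counts: A=5, T=3, G=3, C=4 → A+T=8, G+C=7
Perfect-match Tm = 2(8) + 4(7) = 16 + 28 = 44°C
Mismatches (positions where the bases are not complementary): 1 (at position 7)
Effective Tm = 44 − 1×5 = 44 − 5 = 39°C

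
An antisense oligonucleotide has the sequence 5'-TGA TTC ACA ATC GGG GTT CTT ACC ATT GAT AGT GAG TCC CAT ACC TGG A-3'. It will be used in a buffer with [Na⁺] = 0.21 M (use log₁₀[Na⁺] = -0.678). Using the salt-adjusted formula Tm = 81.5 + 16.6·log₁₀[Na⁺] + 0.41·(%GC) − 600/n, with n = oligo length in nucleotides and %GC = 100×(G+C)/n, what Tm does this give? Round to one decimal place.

76.4°C

Length n = 49. G=11, C=11, A=12, T=15
G+C = 22, so %GC = 22/49 × 100 = 44.898%
Salt term: 16.6 × (-0.678) = -11.255
GC term: 0.41 × 44.898 = 18.408; length term: −600/49 = −12.245
Tm = 81.5 + (-11.255) + 18.408 − 12.245 = 76.408 → 76.4°C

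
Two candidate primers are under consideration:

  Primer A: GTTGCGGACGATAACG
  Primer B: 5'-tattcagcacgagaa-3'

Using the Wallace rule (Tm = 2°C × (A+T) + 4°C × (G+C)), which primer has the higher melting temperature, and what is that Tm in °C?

Primer A, 50°C

Primer A: A+T=7, G+C=9 → Tm = 2(7)+4(9) = 50°C
Primer B: A+T=9, G+C=6 → Tm = 2(9)+4(6) = 42°C
50°C vs 42°C → primer A is higher.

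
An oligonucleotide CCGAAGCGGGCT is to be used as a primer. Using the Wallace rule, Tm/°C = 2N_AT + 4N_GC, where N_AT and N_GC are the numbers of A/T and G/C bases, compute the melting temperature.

42°C

Scanning the sequence gives C=4, T=1, G=5, A=2.
So N_AT = 3 and N_GC = 9.
Tm = 2×3 + 4×9 = 42°C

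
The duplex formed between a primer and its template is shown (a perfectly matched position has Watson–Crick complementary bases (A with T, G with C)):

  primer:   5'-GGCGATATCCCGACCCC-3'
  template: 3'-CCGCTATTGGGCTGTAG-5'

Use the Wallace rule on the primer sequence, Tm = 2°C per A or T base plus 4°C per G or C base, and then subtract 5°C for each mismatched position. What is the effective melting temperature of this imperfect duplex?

Primer base counts: A=3, T=2, G=4, C=8 → A+T=5, G+C=12
Perfect-match Tm = 2(5) + 4(12) = 10 + 48 = 58°C
Mismatches (positions where the bases are not complementary): 3 (at positions 8, 15, 16)
Effective Tm = 58 − 3×5 = 58 − 15 = 43°C

43°C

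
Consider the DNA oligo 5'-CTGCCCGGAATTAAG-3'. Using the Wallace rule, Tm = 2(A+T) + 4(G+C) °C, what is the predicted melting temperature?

46°C

G=4, A=4, T=3, C=4
A+T = 7, G+C = 8
Tm = 2(7) + 4(8) = 14 + 32 = 46°C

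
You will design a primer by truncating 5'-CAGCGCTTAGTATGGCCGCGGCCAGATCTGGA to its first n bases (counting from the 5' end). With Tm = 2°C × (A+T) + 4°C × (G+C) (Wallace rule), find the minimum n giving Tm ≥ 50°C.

First 15 bases: CAGCGCTTAGTATGG → Tm = 46°C (< 50°C)
First 16 bases: CAGCGCTTAGTATGGC → Tm = 50°C (≥ 50°C)
Each additional base adds 2°C (A/T) or 4°C (G/C), so Tm is non-decreasing in n; n = 16 is the first length to reach 50°C.

n = 16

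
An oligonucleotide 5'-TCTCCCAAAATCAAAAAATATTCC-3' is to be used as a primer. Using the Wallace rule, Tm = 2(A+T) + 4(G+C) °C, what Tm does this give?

Base counts: G=0, T=6, A=11, C=7
A+T = 17, G+C = 7
Tm = 2×17 + 4×7 = 62°C

62°C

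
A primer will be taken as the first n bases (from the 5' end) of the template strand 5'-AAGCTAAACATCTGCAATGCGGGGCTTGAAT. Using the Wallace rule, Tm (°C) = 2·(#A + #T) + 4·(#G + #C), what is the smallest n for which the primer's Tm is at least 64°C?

n = 22

First 21 bases: AAGCTAAACATCTGCAATGCG → Tm = 60°C (< 64°C)
First 22 bases: AAGCTAAACATCTGCAATGCGG → Tm = 64°C (≥ 64°C)
Each additional base adds 2°C (A/T) or 4°C (G/C), so Tm is non-decreasing in n; n = 22 is the first length to reach 64°C.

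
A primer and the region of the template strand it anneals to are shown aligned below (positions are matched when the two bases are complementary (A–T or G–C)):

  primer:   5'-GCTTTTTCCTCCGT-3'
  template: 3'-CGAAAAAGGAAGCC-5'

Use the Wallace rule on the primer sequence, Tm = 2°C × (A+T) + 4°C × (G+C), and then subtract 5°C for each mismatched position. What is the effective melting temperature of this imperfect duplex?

32°C

Primer base counts: A=0, T=7, G=2, C=5 → A+T=7, G+C=7
Perfect-match Tm = 2(7) + 4(7) = 14 + 28 = 42°C
Mismatches (positions where the bases are not complementary): 2 (at positions 11, 14)
Effective Tm = 42 − 2×5 = 42 − 10 = 32°C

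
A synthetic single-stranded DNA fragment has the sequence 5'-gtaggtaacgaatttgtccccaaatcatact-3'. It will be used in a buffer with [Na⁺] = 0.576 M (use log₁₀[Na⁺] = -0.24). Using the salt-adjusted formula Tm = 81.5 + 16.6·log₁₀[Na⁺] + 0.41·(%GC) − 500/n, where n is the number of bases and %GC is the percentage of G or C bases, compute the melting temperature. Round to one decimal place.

Length n = 31. Base counts: T=9, A=10, G=5, C=7
G+C = 12, so %GC = 12/31 × 100 = 38.71%
Salt term: 16.6 × (-0.24) = -3.984
GC term: 0.41 × 38.71 = 15.871; length term: −500/31 = −16.129
Tm = 81.5 + (-3.984) + 15.871 − 16.129 = 77.258 → 77.3°C

77.3°C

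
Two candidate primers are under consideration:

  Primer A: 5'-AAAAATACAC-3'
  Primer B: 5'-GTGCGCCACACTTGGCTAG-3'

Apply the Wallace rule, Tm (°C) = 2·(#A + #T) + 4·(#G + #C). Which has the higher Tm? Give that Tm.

Primer B, 62°C

Primer A: A+T=8, G+C=2 → Tm = 2(8)+4(2) = 24°C
Primer B: A+T=7, G+C=12 → Tm = 2(7)+4(12) = 62°C
24°C vs 62°C → primer B is higher.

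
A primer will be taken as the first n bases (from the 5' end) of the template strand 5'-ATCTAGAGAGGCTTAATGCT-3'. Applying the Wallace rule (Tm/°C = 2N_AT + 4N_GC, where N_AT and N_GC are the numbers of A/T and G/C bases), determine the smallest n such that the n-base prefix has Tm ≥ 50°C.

n = 18

First 17 bases: ATCTAGAGAGGCTTAAT → Tm = 46°C (< 50°C)
First 18 bases: ATCTAGAGAGGCTTAATG → Tm = 50°C (≥ 50°C)
Since every base adds ≥2°C, Tm only increases with n, so the threshold is first crossed at n = 18.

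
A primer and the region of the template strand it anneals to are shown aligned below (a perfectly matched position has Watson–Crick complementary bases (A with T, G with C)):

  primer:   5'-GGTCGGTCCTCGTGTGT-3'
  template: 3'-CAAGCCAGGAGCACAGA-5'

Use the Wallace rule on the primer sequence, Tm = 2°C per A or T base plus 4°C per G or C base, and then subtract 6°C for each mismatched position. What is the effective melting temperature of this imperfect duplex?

44°C

Primer base counts: A=0, T=6, G=7, C=4 → A+T=6, G+C=11
Perfect-match Tm = 2(6) + 4(11) = 12 + 44 = 56°C
Mismatches (positions where the bases are not complementary): 2 (at positions 2, 16)
Effective Tm = 56 − 2×6 = 56 − 12 = 44°C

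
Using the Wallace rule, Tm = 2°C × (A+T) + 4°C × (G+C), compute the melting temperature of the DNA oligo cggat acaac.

30°C

Counting bases: T=1, A=4, C=3, G=2
So N_AT = 5 and N_GC = 5.
Tm = 4·5 + 2·5 = 20 + 10 = 30°C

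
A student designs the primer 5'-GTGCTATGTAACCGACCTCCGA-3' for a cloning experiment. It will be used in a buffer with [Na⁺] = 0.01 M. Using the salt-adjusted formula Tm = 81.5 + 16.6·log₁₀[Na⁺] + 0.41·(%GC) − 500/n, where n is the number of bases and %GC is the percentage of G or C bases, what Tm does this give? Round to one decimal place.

47.9°C

Length n = 22. G=5, C=7, A=5, T=5
G+C = 12, so %GC = 12/22 × 100 = 54.545%
Salt term: 16.6 × (-2) = -33.2
GC term: 0.41 × 54.545 = 22.363; length term: −500/22 = −22.727
Tm = 81.5 + (-33.2) + 22.363 − 22.727 = 47.936 → 47.9°C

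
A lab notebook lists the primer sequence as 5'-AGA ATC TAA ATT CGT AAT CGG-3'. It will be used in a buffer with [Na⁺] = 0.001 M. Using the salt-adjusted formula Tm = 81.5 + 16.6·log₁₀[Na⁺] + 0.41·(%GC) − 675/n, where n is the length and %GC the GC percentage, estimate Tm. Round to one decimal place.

Length n = 21. Base counts: G=4, C=3, T=6, A=8
G+C = 7, so %GC = 7/21 × 100 = 33.333%
Salt term: 16.6 × (-3) = -49.8
GC term: 0.41 × 33.333 = 13.667; length term: −675/21 = −32.143
Tm = 81.5 + (-49.8) + 13.667 − 32.143 = 13.224 → 13.2°C

13.2°C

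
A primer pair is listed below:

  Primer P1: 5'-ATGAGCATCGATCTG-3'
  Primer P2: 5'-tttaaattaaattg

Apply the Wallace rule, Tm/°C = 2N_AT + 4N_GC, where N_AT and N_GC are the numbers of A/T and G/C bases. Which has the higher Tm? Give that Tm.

Primer P1, 44°C

Primer P1: A+T=8, G+C=7 → Tm = 2(8)+4(7) = 44°C
Primer P2: A+T=13, G+C=1 → Tm = 2(13)+4(1) = 30°C
44°C vs 30°C → primer P1 is higher.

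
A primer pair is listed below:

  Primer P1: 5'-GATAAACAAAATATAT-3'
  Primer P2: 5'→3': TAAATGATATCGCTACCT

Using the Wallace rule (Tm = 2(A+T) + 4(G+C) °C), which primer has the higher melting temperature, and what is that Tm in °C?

Primer P2, 48°C

Primer P1: A+T=14, G+C=2 → Tm = 2(14)+4(2) = 36°C
Primer P2: A+T=12, G+C=6 → Tm = 2(12)+4(6) = 48°C
36°C vs 48°C → primer P2 is higher.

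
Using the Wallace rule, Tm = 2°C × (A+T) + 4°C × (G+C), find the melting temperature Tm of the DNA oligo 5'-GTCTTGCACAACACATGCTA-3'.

58°C

Scanning the sequence gives A=6, T=5, C=6, G=3.
So N_AT = 11 and N_GC = 9.
Tm = 2×11 + 4×9 = 58°C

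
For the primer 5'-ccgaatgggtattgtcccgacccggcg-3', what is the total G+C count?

Counting bases: T=5, G=9, A=4, C=9
G+C = 9 + 9 = 18

18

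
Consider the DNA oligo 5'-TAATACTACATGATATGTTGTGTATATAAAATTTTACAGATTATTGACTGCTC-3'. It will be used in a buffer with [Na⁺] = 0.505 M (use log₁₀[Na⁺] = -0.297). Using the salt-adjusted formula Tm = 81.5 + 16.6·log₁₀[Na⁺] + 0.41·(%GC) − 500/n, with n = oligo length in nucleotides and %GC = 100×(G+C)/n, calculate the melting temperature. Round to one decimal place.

77.2°C

Length n = 53. Base counts: C=6, A=18, T=22, G=7
G+C = 13, so %GC = 13/53 × 100 = 24.528%
Salt term: 16.6 × (-0.297) = -4.93
GC term: 0.41 × 24.528 = 10.056; length term: −500/53 = −9.434
Tm = 81.5 + (-4.93) + 10.056 − 9.434 = 77.192 → 77.2°C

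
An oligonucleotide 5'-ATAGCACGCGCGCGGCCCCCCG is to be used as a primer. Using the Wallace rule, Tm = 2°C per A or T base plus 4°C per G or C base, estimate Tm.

Counting bases: G=7, C=11, T=1, A=3
So N_AT = 4 and N_GC = 18.
Tm = 2×4 + 4×18 = 80°C

80°C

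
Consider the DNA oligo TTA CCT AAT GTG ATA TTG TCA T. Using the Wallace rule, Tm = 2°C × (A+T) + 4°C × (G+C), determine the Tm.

56°C

Base counts: C=3, A=6, G=3, T=10
So N_AT = 16 and N_GC = 6.
Tm = 4·6 + 2·16 = 24 + 32 = 56°C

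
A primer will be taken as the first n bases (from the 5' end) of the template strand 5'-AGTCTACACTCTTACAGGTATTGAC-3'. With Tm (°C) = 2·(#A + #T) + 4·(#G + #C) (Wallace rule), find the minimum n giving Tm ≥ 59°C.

n = 22

First 21 bases: AGTCTACACTCTTACAGGTAT → Tm = 58°C (< 59°C)
First 22 bases: AGTCTACACTCTTACAGGTATT → Tm = 60°C (≥ 59°C)
Since every base adds ≥2°C, Tm only increases with n, so the threshold is first crossed at n = 22.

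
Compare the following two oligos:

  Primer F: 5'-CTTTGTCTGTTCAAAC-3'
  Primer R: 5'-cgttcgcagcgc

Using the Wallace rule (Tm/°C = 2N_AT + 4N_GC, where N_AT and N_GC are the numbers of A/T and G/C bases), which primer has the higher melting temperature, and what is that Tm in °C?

Primer F: A+T=10, G+C=6 → Tm = 2(10)+4(6) = 44°C
Primer R: A+T=3, G+C=9 → Tm = 2(3)+4(9) = 42°C
44°C vs 42°C → primer F is higher.

Primer F, 44°C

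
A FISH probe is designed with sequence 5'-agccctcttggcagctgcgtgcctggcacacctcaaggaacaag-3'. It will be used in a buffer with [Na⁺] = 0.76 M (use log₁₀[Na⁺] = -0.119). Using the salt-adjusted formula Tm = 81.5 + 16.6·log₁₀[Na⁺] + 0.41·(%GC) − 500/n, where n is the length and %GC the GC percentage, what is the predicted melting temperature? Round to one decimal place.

93.3°C

Length n = 44. Counting bases: A=10, T=7, C=15, G=12
G+C = 27, so %GC = 27/44 × 100 = 61.364%
Salt term: 16.6 × (-0.119) = -1.975
GC term: 0.41 × 61.364 = 25.159; length term: −500/44 = −11.364
Tm = 81.5 + (-1.975) + 25.159 − 11.364 = 93.32 → 93.3°C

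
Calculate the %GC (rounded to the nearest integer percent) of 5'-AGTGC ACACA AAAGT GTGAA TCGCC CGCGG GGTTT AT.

51%

Scanning the sequence gives A=10, G=11, T=8, C=8.
G+C = 11 + 8 = 19 out of 37 bases
%GC = 19/37 × 100 = 51.35% ≈ 51%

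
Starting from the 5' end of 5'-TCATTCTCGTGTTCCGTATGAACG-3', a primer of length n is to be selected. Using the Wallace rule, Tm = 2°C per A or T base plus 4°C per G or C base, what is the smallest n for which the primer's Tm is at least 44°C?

n = 15

First 14 bases: TCATTCTCGTGTTC → Tm = 40°C (< 44°C)
First 15 bases: TCATTCTCGTGTTCC → Tm = 44°C (≥ 44°C)
Since every base adds ≥2°C, Tm only increases with n, so the threshold is first crossed at n = 15.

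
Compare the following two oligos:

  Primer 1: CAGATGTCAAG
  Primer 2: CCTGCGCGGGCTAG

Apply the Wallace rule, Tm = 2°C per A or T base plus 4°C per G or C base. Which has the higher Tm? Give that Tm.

Primer 2, 50°C

Primer 1: A+T=6, G+C=5 → Tm = 2(6)+4(5) = 32°C
Primer 2: A+T=3, G+C=11 → Tm = 2(3)+4(11) = 50°C
32°C vs 50°C → primer 2 is higher.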